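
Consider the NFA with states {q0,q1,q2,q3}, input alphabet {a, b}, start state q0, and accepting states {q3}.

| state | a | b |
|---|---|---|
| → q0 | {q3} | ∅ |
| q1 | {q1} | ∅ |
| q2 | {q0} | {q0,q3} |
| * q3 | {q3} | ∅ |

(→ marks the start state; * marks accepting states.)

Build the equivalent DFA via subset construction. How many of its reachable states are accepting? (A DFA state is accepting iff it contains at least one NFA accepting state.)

Start state of the DFA: {q0}.
{q0} --a--> {q3}  [new]
{q0} --b--> ∅  [new]
{q3} --a--> {q3}  [seen]
{q3} --b--> ∅  [seen]
∅ --a--> ∅  [seen]
∅ --b--> ∅  [seen]
Reachable DFA states: {q0}, {q3}, ∅.
Accepting DFA states (contain an NFA accepting state): {q3}.

1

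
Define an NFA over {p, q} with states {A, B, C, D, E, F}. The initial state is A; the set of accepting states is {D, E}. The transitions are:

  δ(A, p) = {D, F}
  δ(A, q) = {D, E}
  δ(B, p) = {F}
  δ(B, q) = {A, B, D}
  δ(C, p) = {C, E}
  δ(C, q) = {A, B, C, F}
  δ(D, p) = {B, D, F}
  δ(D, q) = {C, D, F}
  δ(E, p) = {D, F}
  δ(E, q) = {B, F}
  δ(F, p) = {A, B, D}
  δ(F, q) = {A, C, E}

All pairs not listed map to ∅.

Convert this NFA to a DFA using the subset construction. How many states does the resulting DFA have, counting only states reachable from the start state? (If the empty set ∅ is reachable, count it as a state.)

8

Start state of the DFA: {A}.
{A} --p--> {D, F}  [new]
{A} --q--> {D, E}  [new]
{D, F} --p--> {A, B, D, F}  [new]
{D, F} --q--> {A, C, D, E, F}  [new]
{D, E} --p--> {B, D, F}  [new]
{D, E} --q--> {B, C, D, F}  [new]
{A, B, D, F} --p--> {A, B, D, F}  [seen]
{A, B, D, F} --q--> {A, B, C, D, E, F}  [new]
{A, C, D, E, F} --p--> {A, B, C, D, E, F}  [seen]
{A, C, D, E, F} --q--> {A, B, C, D, E, F}  [seen]
{B, D, F} --p--> {A, B, D, F}  [seen]
{B, D, F} --q--> {A, B, C, D, E, F}  [seen]
{B, C, D, F} --p--> {A, B, C, D, E, F}  [seen]
{B, C, D, F} --q--> {A, B, C, D, E, F}  [seen]
{A, B, C, D, E, F} --p--> {A, B, C, D, E, F}  [seen]
{A, B, C, D, E, F} --q--> {A, B, C, D, E, F}  [seen]
Reachable DFA states: {A}, {D, F}, {D, E}, {A, B, D, F}, {A, C, D, E, F}, {B, D, F}, {B, C, D, F}, {A, B, C, D, E, F}.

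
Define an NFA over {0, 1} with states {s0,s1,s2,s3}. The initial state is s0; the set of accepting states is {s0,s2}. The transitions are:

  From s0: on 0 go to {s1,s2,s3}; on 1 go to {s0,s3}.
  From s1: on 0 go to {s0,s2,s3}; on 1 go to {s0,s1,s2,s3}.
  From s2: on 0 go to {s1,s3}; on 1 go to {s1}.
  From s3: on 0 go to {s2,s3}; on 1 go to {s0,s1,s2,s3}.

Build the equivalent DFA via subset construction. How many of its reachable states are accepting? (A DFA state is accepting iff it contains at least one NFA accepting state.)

Start state of the DFA: {s0}.
{s0} --0--> {s1,s2,s3}  [new]
{s0} --1--> {s0,s3}  [new]
{s1,s2,s3} --0--> {s0,s1,s2,s3}  [new]
{s1,s2,s3} --1--> {s0,s1,s2,s3}  [seen]
{s0,s3} --0--> {s1,s2,s3}  [seen]
{s0,s3} --1--> {s0,s1,s2,s3}  [seen]
{s0,s1,s2,s3} --0--> {s0,s1,s2,s3}  [seen]
{s0,s1,s2,s3} --1--> {s0,s1,s2,s3}  [seen]
Reachable DFA states: {s0}, {s1,s2,s3}, {s0,s3}, {s0,s1,s2,s3}.
Accepting DFA states (contain an NFA accepting state): {s0}, {s1,s2,s3}, {s0,s3}, {s0,s1,s2,s3}.

4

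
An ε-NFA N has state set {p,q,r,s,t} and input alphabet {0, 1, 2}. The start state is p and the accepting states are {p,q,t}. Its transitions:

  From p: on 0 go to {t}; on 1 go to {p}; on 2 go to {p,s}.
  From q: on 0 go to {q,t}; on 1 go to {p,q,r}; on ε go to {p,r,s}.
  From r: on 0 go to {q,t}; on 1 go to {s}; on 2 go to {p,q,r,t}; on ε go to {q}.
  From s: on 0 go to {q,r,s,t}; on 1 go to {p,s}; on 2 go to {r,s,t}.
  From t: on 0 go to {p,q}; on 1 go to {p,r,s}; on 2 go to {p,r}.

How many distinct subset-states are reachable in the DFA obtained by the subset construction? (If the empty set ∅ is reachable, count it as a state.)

Start state of the DFA: {p} (ε-closure of the NFA start).
{p} --0--> {t}  [new]
{p} --1--> {p}  [seen]
{p} --2--> {p,s}  [new]
{t} --0--> {p,q,r,s}  [new]
{t} --1--> {p,q,r,s}  [seen]
{t} --2--> {p,q,r,s}  [seen]
{p,s} --0--> {p,q,r,s,t}  [new]
{p,s} --1--> {p,s}  [seen]
{p,s} --2--> {p,q,r,s,t}  [seen]
{p,q,r,s} --0--> {p,q,r,s,t}  [seen]
{p,q,r,s} --1--> {p,q,r,s}  [seen]
{p,q,r,s} --2--> {p,q,r,s,t}  [seen]
{p,q,r,s,t} --0--> {p,q,r,s,t}  [seen]
{p,q,r,s,t} --1--> {p,q,r,s}  [seen]
{p,q,r,s,t} --2--> {p,q,r,s,t}  [seen]
Reachable DFA states: {p}, {t}, {p,s}, {p,q,r,s}, {p,q,r,s,t}.

5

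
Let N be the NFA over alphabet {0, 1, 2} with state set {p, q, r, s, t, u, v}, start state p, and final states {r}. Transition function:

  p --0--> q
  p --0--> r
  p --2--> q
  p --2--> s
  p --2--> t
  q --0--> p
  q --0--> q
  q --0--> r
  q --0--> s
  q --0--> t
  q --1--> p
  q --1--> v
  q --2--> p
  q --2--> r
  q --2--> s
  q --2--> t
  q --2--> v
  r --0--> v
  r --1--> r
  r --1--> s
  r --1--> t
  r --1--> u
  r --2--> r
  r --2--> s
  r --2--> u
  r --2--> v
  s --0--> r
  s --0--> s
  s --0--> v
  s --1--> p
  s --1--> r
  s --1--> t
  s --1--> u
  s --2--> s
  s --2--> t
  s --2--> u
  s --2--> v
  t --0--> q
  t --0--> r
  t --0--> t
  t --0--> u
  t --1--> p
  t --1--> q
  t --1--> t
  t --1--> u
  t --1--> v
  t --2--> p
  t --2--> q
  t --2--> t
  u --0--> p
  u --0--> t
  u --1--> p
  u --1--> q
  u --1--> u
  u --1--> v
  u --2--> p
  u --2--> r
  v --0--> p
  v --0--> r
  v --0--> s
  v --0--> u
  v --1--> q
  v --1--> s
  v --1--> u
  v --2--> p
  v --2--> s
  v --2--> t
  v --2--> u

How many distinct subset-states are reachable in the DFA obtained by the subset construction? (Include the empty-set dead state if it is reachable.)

8

Start state of the DFA: {p}.
{p} --0--> {q, r}  [new]
{p} --1--> ∅  [new]
{p} --2--> {q, s, t}  [new]
{q, r} --0--> {p, q, r, s, t, v}  [new]
{q, r} --1--> {p, r, s, t, u, v}  [new]
{q, r} --2--> {p, r, s, t, u, v}  [seen]
∅ --0--> ∅  [seen]
∅ --1--> ∅  [seen]
∅ --2--> ∅  [seen]
{q, s, t} --0--> {p, q, r, s, t, u, v}  [new]
{q, s, t} --1--> {p, q, r, t, u, v}  [new]
{q, s, t} --2--> {p, q, r, s, t, u, v}  [seen]
{p, q, r, s, t, v} --0--> {p, q, r, s, t, u, v}  [seen]
{p, q, r, s, t, v} --1--> {p, q, r, s, t, u, v}  [seen]
{p, q, r, s, t, v} --2--> {p, q, r, s, t, u, v}  [seen]
{p, r, s, t, u, v} --0--> {p, q, r, s, t, u, v}  [seen]
{p, r, s, t, u, v} --1--> {p, q, r, s, t, u, v}  [seen]
{p, r, s, t, u, v} --2--> {p, q, r, s, t, u, v}  [seen]
{p, q, r, s, t, u, v} --0--> {p, q, r, s, t, u, v}  [seen]
{p, q, r, s, t, u, v} --1--> {p, q, r, s, t, u, v}  [seen]
{p, q, r, s, t, u, v} --2--> {p, q, r, s, t, u, v}  [seen]
{p, q, r, t, u, v} --0--> {p, q, r, s, t, u, v}  [seen]
{p, q, r, t, u, v} --1--> {p, q, r, s, t, u, v}  [seen]
{p, q, r, t, u, v} --2--> {p, q, r, s, t, u, v}  [seen]
Reachable DFA states: {p}, {q, r}, ∅, {q, s, t}, {p, q, r, s, t, v}, {p, r, s, t, u, v}, {p, q, r, s, t, u, v}, {p, q, r, t, u, v}.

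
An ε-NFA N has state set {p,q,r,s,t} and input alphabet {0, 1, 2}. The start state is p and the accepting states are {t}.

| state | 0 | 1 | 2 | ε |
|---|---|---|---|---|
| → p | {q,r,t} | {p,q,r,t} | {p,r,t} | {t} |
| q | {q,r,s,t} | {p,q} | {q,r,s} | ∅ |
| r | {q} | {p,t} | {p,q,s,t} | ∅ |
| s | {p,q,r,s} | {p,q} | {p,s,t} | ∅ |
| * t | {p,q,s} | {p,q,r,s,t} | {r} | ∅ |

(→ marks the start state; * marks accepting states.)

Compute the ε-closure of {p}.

{p,t}

Begin with {p}.
p →ε {t}; add t.
ε-closure = {p,t}.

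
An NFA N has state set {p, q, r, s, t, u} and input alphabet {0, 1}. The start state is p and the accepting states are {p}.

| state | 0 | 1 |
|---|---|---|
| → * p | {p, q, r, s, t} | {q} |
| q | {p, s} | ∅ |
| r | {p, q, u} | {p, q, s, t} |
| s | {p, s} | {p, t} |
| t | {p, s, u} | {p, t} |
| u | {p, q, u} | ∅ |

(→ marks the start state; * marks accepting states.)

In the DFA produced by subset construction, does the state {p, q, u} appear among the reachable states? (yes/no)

no

Start state of the DFA: {p}.
{p} --0--> {p, q, r, s, t}  [new]
{p} --1--> {q}  [new]
{p, q, r, s, t} --0--> {p, q, r, s, t, u}  [new]
{p, q, r, s, t} --1--> {p, q, s, t}  [new]
{q} --0--> {p, s}  [new]
{q} --1--> ∅  [new]
{p, q, r, s, t, u} --0--> {p, q, r, s, t, u}  [seen]
{p, q, r, s, t, u} --1--> {p, q, s, t}  [seen]
{p, q, s, t} --0--> {p, q, r, s, t, u}  [seen]
{p, q, s, t} --1--> {p, q, t}  [new]
{p, s} --0--> {p, q, r, s, t}  [seen]
{p, s} --1--> {p, q, t}  [seen]
∅ --0--> ∅  [seen]
∅ --1--> ∅  [seen]
{p, q, t} --0--> {p, q, r, s, t, u}  [seen]
{p, q, t} --1--> {p, q, t}  [seen]
Reachable DFA states: {p}, {p, q, r, s, t}, {q}, {p, q, r, s, t, u}, {p, q, s, t}, {p, s}, ∅, {p, q, t}.
{p, q, u} is not among them.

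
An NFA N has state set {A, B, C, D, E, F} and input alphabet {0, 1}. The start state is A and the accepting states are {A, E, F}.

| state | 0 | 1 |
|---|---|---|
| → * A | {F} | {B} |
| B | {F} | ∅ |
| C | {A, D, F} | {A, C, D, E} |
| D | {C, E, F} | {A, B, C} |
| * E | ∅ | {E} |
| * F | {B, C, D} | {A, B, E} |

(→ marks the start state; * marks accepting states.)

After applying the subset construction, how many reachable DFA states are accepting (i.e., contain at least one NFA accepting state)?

Start state of the DFA: {A}.
{A} --0--> {F}  [new]
{A} --1--> {B}  [new]
{F} --0--> {B, C, D}  [new]
{F} --1--> {A, B, E}  [new]
{B} --0--> {F}  [seen]
{B} --1--> ∅  [new]
{B, C, D} --0--> {A, C, D, E, F}  [new]
{B, C, D} --1--> {A, B, C, D, E}  [new]
{A, B, E} --0--> {F}  [seen]
{A, B, E} --1--> {B, E}  [new]
∅ --0--> ∅  [seen]
∅ --1--> ∅  [seen]
{A, C, D, E, F} --0--> {A, B, C, D, E, F}  [new]
{A, C, D, E, F} --1--> {A, B, C, D, E}  [seen]
{A, B, C, D, E} --0--> {A, C, D, E, F}  [seen]
{A, B, C, D, E} --1--> {A, B, C, D, E}  [seen]
{B, E} --0--> {F}  [seen]
{B, E} --1--> {E}  [new]
{A, B, C, D, E, F} --0--> {A, B, C, D, E, F}  [seen]
{A, B, C, D, E, F} --1--> {A, B, C, D, E}  [seen]
{E} --0--> ∅  [seen]
{E} --1--> {E}  [seen]
Reachable DFA states: {A}, {F}, {B}, {B, C, D}, {A, B, E}, ∅, {A, C, D, E, F}, {A, B, C, D, E}, {B, E}, {A, B, C, D, E, F}, {E}.
Accepting DFA states (contain an NFA accepting state): {A}, {F}, {A, B, E}, {A, C, D, E, F}, {A, B, C, D, E}, {B, E}, {A, B, C, D, E, F}, {E}.

8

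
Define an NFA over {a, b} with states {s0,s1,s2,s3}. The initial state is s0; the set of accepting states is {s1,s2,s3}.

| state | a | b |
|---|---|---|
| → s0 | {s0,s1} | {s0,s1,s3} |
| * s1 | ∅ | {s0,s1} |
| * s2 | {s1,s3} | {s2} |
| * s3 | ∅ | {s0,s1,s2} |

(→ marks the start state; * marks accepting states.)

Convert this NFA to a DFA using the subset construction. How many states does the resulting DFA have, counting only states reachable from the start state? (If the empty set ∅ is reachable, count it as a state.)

Start state of the DFA: {s0}.
{s0} --a--> {s0,s1}  [new]
{s0} --b--> {s0,s1,s3}  [new]
{s0,s1} --a--> {s0,s1}  [seen]
{s0,s1} --b--> {s0,s1,s3}  [seen]
{s0,s1,s3} --a--> {s0,s1}  [seen]
{s0,s1,s3} --b--> {s0,s1,s2,s3}  [new]
{s0,s1,s2,s3} --a--> {s0,s1,s3}  [seen]
{s0,s1,s2,s3} --b--> {s0,s1,s2,s3}  [seen]
Reachable DFA states: {s0}, {s0,s1}, {s0,s1,s3}, {s0,s1,s2,s3}.

4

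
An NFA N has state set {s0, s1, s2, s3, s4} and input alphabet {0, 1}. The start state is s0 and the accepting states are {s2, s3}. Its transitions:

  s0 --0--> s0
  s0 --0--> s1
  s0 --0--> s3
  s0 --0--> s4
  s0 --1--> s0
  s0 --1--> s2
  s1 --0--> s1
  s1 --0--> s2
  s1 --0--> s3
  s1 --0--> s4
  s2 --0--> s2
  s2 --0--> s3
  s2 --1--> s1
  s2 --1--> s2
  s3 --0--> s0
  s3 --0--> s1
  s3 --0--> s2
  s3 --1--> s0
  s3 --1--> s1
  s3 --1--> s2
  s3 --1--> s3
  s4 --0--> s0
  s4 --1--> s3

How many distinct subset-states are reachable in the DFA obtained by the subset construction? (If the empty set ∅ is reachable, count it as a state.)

6

Start state of the DFA: {s0}.
{s0} --0--> {s0, s1, s3, s4}  [new]
{s0} --1--> {s0, s2}  [new]
{s0, s1, s3, s4} --0--> {s0, s1, s2, s3, s4}  [new]
{s0, s1, s3, s4} --1--> {s0, s1, s2, s3}  [new]
{s0, s2} --0--> {s0, s1, s2, s3, s4}  [seen]
{s0, s2} --1--> {s0, s1, s2}  [new]
{s0, s1, s2, s3, s4} --0--> {s0, s1, s2, s3, s4}  [seen]
{s0, s1, s2, s3, s4} --1--> {s0, s1, s2, s3}  [seen]
{s0, s1, s2, s3} --0--> {s0, s1, s2, s3, s4}  [seen]
{s0, s1, s2, s3} --1--> {s0, s1, s2, s3}  [seen]
{s0, s1, s2} --0--> {s0, s1, s2, s3, s4}  [seen]
{s0, s1, s2} --1--> {s0, s1, s2}  [seen]
Reachable DFA states: {s0}, {s0, s1, s3, s4}, {s0, s2}, {s0, s1, s2, s3, s4}, {s0, s1, s2, s3}, {s0, s1, s2}.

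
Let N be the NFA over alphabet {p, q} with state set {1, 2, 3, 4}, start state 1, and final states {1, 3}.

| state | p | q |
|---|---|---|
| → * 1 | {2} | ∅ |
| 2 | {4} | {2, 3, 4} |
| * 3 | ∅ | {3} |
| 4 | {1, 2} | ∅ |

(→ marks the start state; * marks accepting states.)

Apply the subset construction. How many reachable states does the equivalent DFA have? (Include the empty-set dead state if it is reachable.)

Start state of the DFA: {1}.
{1} --p--> {2}  [new]
{1} --q--> ∅  [new]
{2} --p--> {4}  [new]
{2} --q--> {2, 3, 4}  [new]
∅ --p--> ∅  [seen]
∅ --q--> ∅  [seen]
{4} --p--> {1, 2}  [new]
{4} --q--> ∅  [seen]
{2, 3, 4} --p--> {1, 2, 4}  [new]
{2, 3, 4} --q--> {2, 3, 4}  [seen]
{1, 2} --p--> {2, 4}  [new]
{1, 2} --q--> {2, 3, 4}  [seen]
{1, 2, 4} --p--> {1, 2, 4}  [seen]
{1, 2, 4} --q--> {2, 3, 4}  [seen]
{2, 4} --p--> {1, 2, 4}  [seen]
{2, 4} --q--> {2, 3, 4}  [seen]
Reachable DFA states: {1}, {2}, ∅, {4}, {2, 3, 4}, {1, 2}, {1, 2, 4}, {2, 4}.

8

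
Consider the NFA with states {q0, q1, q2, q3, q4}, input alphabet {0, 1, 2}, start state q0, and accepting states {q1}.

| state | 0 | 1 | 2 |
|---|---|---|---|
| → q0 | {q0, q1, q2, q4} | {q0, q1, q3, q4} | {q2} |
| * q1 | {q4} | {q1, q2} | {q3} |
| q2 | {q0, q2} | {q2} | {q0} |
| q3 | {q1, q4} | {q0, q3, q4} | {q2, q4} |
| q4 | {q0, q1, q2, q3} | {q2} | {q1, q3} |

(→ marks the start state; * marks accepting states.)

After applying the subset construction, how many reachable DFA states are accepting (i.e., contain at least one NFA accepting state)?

5

Start state of the DFA: {q0}.
{q0} --0--> {q0, q1, q2, q4}  [new]
{q0} --1--> {q0, q1, q3, q4}  [new]
{q0} --2--> {q2}  [new]
{q0, q1, q2, q4} --0--> {q0, q1, q2, q3, q4}  [new]
{q0, q1, q2, q4} --1--> {q0, q1, q2, q3, q4}  [seen]
{q0, q1, q2, q4} --2--> {q0, q1, q2, q3}  [new]
{q0, q1, q3, q4} --0--> {q0, q1, q2, q3, q4}  [seen]
{q0, q1, q3, q4} --1--> {q0, q1, q2, q3, q4}  [seen]
{q0, q1, q3, q4} --2--> {q1, q2, q3, q4}  [new]
{q2} --0--> {q0, q2}  [new]
{q2} --1--> {q2}  [seen]
{q2} --2--> {q0}  [seen]
{q0, q1, q2, q3, q4} --0--> {q0, q1, q2, q3, q4}  [seen]
{q0, q1, q2, q3, q4} --1--> {q0, q1, q2, q3, q4}  [seen]
{q0, q1, q2, q3, q4} --2--> {q0, q1, q2, q3, q4}  [seen]
{q0, q1, q2, q3} --0--> {q0, q1, q2, q4}  [seen]
{q0, q1, q2, q3} --1--> {q0, q1, q2, q3, q4}  [seen]
{q0, q1, q2, q3} --2--> {q0, q2, q3, q4}  [new]
{q1, q2, q3, q4} --0--> {q0, q1, q2, q3, q4}  [seen]
{q1, q2, q3, q4} --1--> {q0, q1, q2, q3, q4}  [seen]
{q1, q2, q3, q4} --2--> {q0, q1, q2, q3, q4}  [seen]
{q0, q2} --0--> {q0, q1, q2, q4}  [seen]
{q0, q2} --1--> {q0, q1, q2, q3, q4}  [seen]
{q0, q2} --2--> {q0, q2}  [seen]
{q0, q2, q3, q4} --0--> {q0, q1, q2, q3, q4}  [seen]
{q0, q2, q3, q4} --1--> {q0, q1, q2, q3, q4}  [seen]
{q0, q2, q3, q4} --2--> {q0, q1, q2, q3, q4}  [seen]
Reachable DFA states: {q0}, {q0, q1, q2, q4}, {q0, q1, q3, q4}, {q2}, {q0, q1, q2, q3, q4}, {q0, q1, q2, q3}, {q1, q2, q3, q4}, {q0, q2}, {q0, q2, q3, q4}.
Accepting DFA states (contain an NFA accepting state): {q0, q1, q2, q4}, {q0, q1, q3, q4}, {q0, q1, q2, q3, q4}, {q0, q1, q2, q3}, {q1, q2, q3, q4}.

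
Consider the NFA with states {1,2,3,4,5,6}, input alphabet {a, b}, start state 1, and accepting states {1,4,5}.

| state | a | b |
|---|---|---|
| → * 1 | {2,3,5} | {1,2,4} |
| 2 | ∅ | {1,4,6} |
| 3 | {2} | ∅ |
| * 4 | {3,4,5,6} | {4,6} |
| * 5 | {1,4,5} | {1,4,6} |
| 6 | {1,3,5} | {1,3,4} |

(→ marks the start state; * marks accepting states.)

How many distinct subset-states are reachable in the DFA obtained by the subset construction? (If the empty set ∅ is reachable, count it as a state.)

Start state of the DFA: {1}.
{1} --a--> {2,3,5}  [new]
{1} --b--> {1,2,4}  [new]
{2,3,5} --a--> {1,2,4,5}  [new]
{2,3,5} --b--> {1,4,6}  [new]
{1,2,4} --a--> {2,3,4,5,6}  [new]
{1,2,4} --b--> {1,2,4,6}  [new]
{1,2,4,5} --a--> {1,2,3,4,5,6}  [new]
{1,2,4,5} --b--> {1,2,4,6}  [seen]
{1,4,6} --a--> {1,2,3,4,5,6}  [seen]
{1,4,6} --b--> {1,2,3,4,6}  [new]
{2,3,4,5,6} --a--> {1,2,3,4,5,6}  [seen]
{2,3,4,5,6} --b--> {1,3,4,6}  [new]
{1,2,4,6} --a--> {1,2,3,4,5,6}  [seen]
{1,2,4,6} --b--> {1,2,3,4,6}  [seen]
{1,2,3,4,5,6} --a--> {1,2,3,4,5,6}  [seen]
{1,2,3,4,5,6} --b--> {1,2,3,4,6}  [seen]
{1,2,3,4,6} --a--> {1,2,3,4,5,6}  [seen]
{1,2,3,4,6} --b--> {1,2,3,4,6}  [seen]
{1,3,4,6} --a--> {1,2,3,4,5,6}  [seen]
{1,3,4,6} --b--> {1,2,3,4,6}  [seen]
Reachable DFA states: {1}, {2,3,5}, {1,2,4}, {1,2,4,5}, {1,4,6}, {2,3,4,5,6}, {1,2,4,6}, {1,2,3,4,5,6}, {1,2,3,4,6}, {1,3,4,6}.

10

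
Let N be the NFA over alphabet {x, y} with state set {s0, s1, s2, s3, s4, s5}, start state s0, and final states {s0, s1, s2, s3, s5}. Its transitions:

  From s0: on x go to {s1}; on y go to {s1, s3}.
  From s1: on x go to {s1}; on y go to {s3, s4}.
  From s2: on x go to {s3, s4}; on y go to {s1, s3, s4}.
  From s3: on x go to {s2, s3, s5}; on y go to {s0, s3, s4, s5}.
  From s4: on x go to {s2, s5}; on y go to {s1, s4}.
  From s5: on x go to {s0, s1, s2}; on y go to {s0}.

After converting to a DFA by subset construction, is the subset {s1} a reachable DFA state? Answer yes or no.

yes

Start state of the DFA: {s0}.
{s0} --x--> {s1}  [new]
{s0} --y--> {s1, s3}  [new]
{s1} --x--> {s1}  [seen]
{s1} --y--> {s3, s4}  [new]
{s1, s3} --x--> {s1, s2, s3, s5}  [new]
{s1, s3} --y--> {s0, s3, s4, s5}  [new]
{s3, s4} --x--> {s2, s3, s5}  [new]
{s3, s4} --y--> {s0, s1, s3, s4, s5}  [new]
{s1, s2, s3, s5} --x--> {s0, s1, s2, s3, s4, s5}  [new]
{s1, s2, s3, s5} --y--> {s0, s1, s3, s4, s5}  [seen]
{s0, s3, s4, s5} --x--> {s0, s1, s2, s3, s5}  [new]
{s0, s3, s4, s5} --y--> {s0, s1, s3, s4, s5}  [seen]
{s2, s3, s5} --x--> {s0, s1, s2, s3, s4, s5}  [seen]
{s2, s3, s5} --y--> {s0, s1, s3, s4, s5}  [seen]
{s0, s1, s3, s4, s5} --x--> {s0, s1, s2, s3, s5}  [seen]
{s0, s1, s3, s4, s5} --y--> {s0, s1, s3, s4, s5}  [seen]
{s0, s1, s2, s3, s4, s5} --x--> {s0, s1, s2, s3, s4, s5}  [seen]
{s0, s1, s2, s3, s4, s5} --y--> {s0, s1, s3, s4, s5}  [seen]
{s0, s1, s2, s3, s5} --x--> {s0, s1, s2, s3, s4, s5}  [seen]
{s0, s1, s2, s3, s5} --y--> {s0, s1, s3, s4, s5}  [seen]
Reachable DFA states: {s0}, {s1}, {s1, s3}, {s3, s4}, {s1, s2, s3, s5}, {s0, s3, s4, s5}, {s2, s3, s5}, {s0, s1, s3, s4, s5}, {s0, s1, s2, s3, s4, s5}, {s0, s1, s2, s3, s5}.
{s1} is among them.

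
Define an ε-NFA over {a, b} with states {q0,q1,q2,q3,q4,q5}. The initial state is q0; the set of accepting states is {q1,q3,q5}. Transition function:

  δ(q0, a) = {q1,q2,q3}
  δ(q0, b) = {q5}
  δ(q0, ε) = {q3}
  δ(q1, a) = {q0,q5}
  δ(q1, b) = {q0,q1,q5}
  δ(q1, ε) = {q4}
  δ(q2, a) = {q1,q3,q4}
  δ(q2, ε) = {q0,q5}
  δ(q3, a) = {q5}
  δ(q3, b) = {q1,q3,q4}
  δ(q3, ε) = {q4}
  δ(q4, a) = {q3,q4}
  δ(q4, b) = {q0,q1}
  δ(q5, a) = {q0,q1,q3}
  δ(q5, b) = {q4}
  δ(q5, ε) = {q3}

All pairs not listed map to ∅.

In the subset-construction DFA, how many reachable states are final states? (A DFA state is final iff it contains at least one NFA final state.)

3

Start state of the DFA: {q0,q3,q4} (ε-closure of the NFA start).
{q0,q3,q4} --a--> {q0,q1,q2,q3,q4,q5}  [new]
{q0,q3,q4} --b--> {q0,q1,q3,q4,q5}  [new]
{q0,q1,q2,q3,q4,q5} --a--> {q0,q1,q2,q3,q4,q5}  [seen]
{q0,q1,q2,q3,q4,q5} --b--> {q0,q1,q3,q4,q5}  [seen]
{q0,q1,q3,q4,q5} --a--> {q0,q1,q2,q3,q4,q5}  [seen]
{q0,q1,q3,q4,q5} --b--> {q0,q1,q3,q4,q5}  [seen]
Reachable DFA states: {q0,q3,q4}, {q0,q1,q2,q3,q4,q5}, {q0,q1,q3,q4,q5}.
Accepting DFA states (contain an NFA accepting state): {q0,q3,q4}, {q0,q1,q2,q3,q4,q5}, {q0,q1,q3,q4,q5}.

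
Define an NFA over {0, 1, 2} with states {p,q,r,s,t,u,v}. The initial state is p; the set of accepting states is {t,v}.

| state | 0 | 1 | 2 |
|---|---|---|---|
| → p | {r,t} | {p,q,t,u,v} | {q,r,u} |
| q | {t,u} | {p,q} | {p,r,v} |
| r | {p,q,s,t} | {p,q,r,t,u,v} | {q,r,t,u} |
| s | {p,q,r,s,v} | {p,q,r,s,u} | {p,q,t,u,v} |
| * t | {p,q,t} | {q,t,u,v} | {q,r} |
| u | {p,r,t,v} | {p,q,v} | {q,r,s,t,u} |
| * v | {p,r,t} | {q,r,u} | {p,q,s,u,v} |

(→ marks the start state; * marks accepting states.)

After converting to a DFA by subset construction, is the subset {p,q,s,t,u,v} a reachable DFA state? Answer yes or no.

no

Start state of the DFA: {p}.
{p} --0--> {r,t}  [new]
{p} --1--> {p,q,t,u,v}  [new]
{p} --2--> {q,r,u}  [new]
{r,t} --0--> {p,q,s,t}  [new]
{r,t} --1--> {p,q,r,t,u,v}  [new]
{r,t} --2--> {q,r,t,u}  [new]
{p,q,t,u,v} --0--> {p,q,r,t,u,v}  [seen]
{p,q,t,u,v} --1--> {p,q,r,t,u,v}  [seen]
{p,q,t,u,v} --2--> {p,q,r,s,t,u,v}  [new]
{q,r,u} --0--> {p,q,r,s,t,u,v}  [seen]
{q,r,u} --1--> {p,q,r,t,u,v}  [seen]
{q,r,u} --2--> {p,q,r,s,t,u,v}  [seen]
{p,q,s,t} --0--> {p,q,r,s,t,u,v}  [seen]
{p,q,s,t} --1--> {p,q,r,s,t,u,v}  [seen]
{p,q,s,t} --2--> {p,q,r,t,u,v}  [seen]
{p,q,r,t,u,v} --0--> {p,q,r,s,t,u,v}  [seen]
{p,q,r,t,u,v} --1--> {p,q,r,t,u,v}  [seen]
{p,q,r,t,u,v} --2--> {p,q,r,s,t,u,v}  [seen]
{q,r,t,u} --0--> {p,q,r,s,t,u,v}  [seen]
{q,r,t,u} --1--> {p,q,r,t,u,v}  [seen]
{q,r,t,u} --2--> {p,q,r,s,t,u,v}  [seen]
{p,q,r,s,t,u,v} --0--> {p,q,r,s,t,u,v}  [seen]
{p,q,r,s,t,u,v} --1--> {p,q,r,s,t,u,v}  [seen]
{p,q,r,s,t,u,v} --2--> {p,q,r,s,t,u,v}  [seen]
Reachable DFA states: {p}, {r,t}, {p,q,t,u,v}, {q,r,u}, {p,q,s,t}, {p,q,r,t,u,v}, {q,r,t,u}, {p,q,r,s,t,u,v}.
{p,q,s,t,u,v} is not among them.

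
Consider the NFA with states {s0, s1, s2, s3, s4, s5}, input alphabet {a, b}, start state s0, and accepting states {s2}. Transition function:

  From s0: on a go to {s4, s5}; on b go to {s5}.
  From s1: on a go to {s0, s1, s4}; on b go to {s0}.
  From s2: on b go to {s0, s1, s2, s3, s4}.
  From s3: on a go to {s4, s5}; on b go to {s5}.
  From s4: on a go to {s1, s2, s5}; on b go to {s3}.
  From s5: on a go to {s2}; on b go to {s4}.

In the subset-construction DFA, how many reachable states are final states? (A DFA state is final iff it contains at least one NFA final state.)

Start state of the DFA: {s0}.
{s0} --a--> {s4, s5}  [new]
{s0} --b--> {s5}  [new]
{s4, s5} --a--> {s1, s2, s5}  [new]
{s4, s5} --b--> {s3, s4}  [new]
{s5} --a--> {s2}  [new]
{s5} --b--> {s4}  [new]
{s1, s2, s5} --a--> {s0, s1, s2, s4}  [new]
{s1, s2, s5} --b--> {s0, s1, s2, s3, s4}  [new]
{s3, s4} --a--> {s1, s2, s4, s5}  [new]
{s3, s4} --b--> {s3, s5}  [new]
{s2} --a--> ∅  [new]
{s2} --b--> {s0, s1, s2, s3, s4}  [seen]
{s4} --a--> {s1, s2, s5}  [seen]
{s4} --b--> {s3}  [new]
{s0, s1, s2, s4} --a--> {s0, s1, s2, s4, s5}  [new]
{s0, s1, s2, s4} --b--> {s0, s1, s2, s3, s4, s5}  [new]
{s0, s1, s2, s3, s4} --a--> {s0, s1, s2, s4, s5}  [seen]
{s0, s1, s2, s3, s4} --b--> {s0, s1, s2, s3, s4, s5}  [seen]
{s1, s2, s4, s5} --a--> {s0, s1, s2, s4, s5}  [seen]
{s1, s2, s4, s5} --b--> {s0, s1, s2, s3, s4}  [seen]
{s3, s5} --a--> {s2, s4, s5}  [new]
{s3, s5} --b--> {s4, s5}  [seen]
∅ --a--> ∅  [seen]
∅ --b--> ∅  [seen]
{s3} --a--> {s4, s5}  [seen]
{s3} --b--> {s5}  [seen]
{s0, s1, s2, s4, s5} --a--> {s0, s1, s2, s4, s5}  [seen]
{s0, s1, s2, s4, s5} --b--> {s0, s1, s2, s3, s4, s5}  [seen]
{s0, s1, s2, s3, s4, s5} --a--> {s0, s1, s2, s4, s5}  [seen]
{s0, s1, s2, s3, s4, s5} --b--> {s0, s1, s2, s3, s4, s5}  [seen]
{s2, s4, s5} --a--> {s1, s2, s5}  [seen]
{s2, s4, s5} --b--> {s0, s1, s2, s3, s4}  [seen]
Reachable DFA states: {s0}, {s4, s5}, {s5}, {s1, s2, s5}, {s3, s4}, {s2}, {s4}, {s0, s1, s2, s4}, {s0, s1, s2, s3, s4}, {s1, s2, s4, s5}, {s3, s5}, ∅, {s3}, {s0, s1, s2, s4, s5}, {s0, s1, s2, s3, s4, s5}, {s2, s4, s5}.
Accepting DFA states (contain an NFA accepting state): {s1, s2, s5}, {s2}, {s0, s1, s2, s4}, {s0, s1, s2, s3, s4}, {s1, s2, s4, s5}, {s0, s1, s2, s4, s5}, {s0, s1, s2, s3, s4, s5}, {s2, s4, s5}.

8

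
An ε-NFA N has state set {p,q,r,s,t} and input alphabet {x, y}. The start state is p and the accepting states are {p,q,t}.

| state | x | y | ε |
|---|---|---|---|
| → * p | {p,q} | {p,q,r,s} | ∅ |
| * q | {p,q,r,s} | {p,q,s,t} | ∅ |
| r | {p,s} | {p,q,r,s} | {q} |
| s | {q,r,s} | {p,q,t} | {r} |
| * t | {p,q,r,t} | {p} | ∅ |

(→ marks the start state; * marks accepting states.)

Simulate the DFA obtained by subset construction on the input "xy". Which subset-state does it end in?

{p,q,r,s,t}

Start: {p}.
δ(p,x) = {p,q}.
Union: {p,q}.
After x: {p,q}.
δ(p,y) = {p,q,r,s}; δ(q,y) = {p,q,s,t}.
Union: {p,q,r,s,t}.
After y: {p,q,r,s,t}.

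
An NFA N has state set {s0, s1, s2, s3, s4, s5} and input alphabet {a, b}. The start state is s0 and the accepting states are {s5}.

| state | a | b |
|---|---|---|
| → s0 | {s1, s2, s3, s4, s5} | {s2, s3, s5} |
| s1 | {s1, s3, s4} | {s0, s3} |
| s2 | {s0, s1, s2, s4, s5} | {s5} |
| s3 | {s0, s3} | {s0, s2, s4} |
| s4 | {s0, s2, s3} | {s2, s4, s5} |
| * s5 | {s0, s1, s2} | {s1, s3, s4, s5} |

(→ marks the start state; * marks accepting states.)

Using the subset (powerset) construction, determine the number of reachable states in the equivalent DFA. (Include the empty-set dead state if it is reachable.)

Start state of the DFA: {s0}.
{s0} --a--> {s1, s2, s3, s4, s5}  [new]
{s0} --b--> {s2, s3, s5}  [new]
{s1, s2, s3, s4, s5} --a--> {s0, s1, s2, s3, s4, s5}  [new]
{s1, s2, s3, s4, s5} --b--> {s0, s1, s2, s3, s4, s5}  [seen]
{s2, s3, s5} --a--> {s0, s1, s2, s3, s4, s5}  [seen]
{s2, s3, s5} --b--> {s0, s1, s2, s3, s4, s5}  [seen]
{s0, s1, s2, s3, s4, s5} --a--> {s0, s1, s2, s3, s4, s5}  [seen]
{s0, s1, s2, s3, s4, s5} --b--> {s0, s1, s2, s3, s4, s5}  [seen]
Reachable DFA states: {s0}, {s1, s2, s3, s4, s5}, {s2, s3, s5}, {s0, s1, s2, s3, s4, s5}.

4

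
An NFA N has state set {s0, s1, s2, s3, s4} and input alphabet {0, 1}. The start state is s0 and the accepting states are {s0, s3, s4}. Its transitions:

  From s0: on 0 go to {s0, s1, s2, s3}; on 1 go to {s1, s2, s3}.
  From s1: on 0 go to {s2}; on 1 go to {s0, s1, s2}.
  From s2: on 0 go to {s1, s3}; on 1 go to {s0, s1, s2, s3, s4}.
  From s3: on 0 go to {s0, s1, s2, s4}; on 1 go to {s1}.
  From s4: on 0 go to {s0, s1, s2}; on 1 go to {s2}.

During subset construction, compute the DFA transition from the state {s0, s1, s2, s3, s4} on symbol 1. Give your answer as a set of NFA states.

{s0, s1, s2, s3, s4}

δ(s0,1) = {s1, s2, s3}; δ(s1,1) = {s0, s1, s2}; δ(s2,1) = {s0, s1, s2, s3, s4}; δ(s3,1) = {s1}; δ(s4,1) = {s2}.
Union: {s0, s1, s2, s3, s4}.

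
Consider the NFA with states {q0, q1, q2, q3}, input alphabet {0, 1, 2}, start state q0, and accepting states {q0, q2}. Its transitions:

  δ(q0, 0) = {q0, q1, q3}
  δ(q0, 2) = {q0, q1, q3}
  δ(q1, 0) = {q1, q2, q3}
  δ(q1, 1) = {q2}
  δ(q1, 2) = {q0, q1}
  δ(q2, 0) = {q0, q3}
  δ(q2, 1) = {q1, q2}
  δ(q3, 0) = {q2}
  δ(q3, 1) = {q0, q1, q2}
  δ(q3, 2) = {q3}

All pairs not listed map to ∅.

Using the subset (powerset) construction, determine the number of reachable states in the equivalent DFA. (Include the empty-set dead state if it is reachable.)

Start state of the DFA: {q0}.
{q0} --0--> {q0, q1, q3}  [new]
{q0} --1--> ∅  [new]
{q0} --2--> {q0, q1, q3}  [seen]
{q0, q1, q3} --0--> {q0, q1, q2, q3}  [new]
{q0, q1, q3} --1--> {q0, q1, q2}  [new]
{q0, q1, q3} --2--> {q0, q1, q3}  [seen]
∅ --0--> ∅  [seen]
∅ --1--> ∅  [seen]
∅ --2--> ∅  [seen]
{q0, q1, q2, q3} --0--> {q0, q1, q2, q3}  [seen]
{q0, q1, q2, q3} --1--> {q0, q1, q2}  [seen]
{q0, q1, q2, q3} --2--> {q0, q1, q3}  [seen]
{q0, q1, q2} --0--> {q0, q1, q2, q3}  [seen]
{q0, q1, q2} --1--> {q1, q2}  [new]
{q0, q1, q2} --2--> {q0, q1, q3}  [seen]
{q1, q2} --0--> {q0, q1, q2, q3}  [seen]
{q1, q2} --1--> {q1, q2}  [seen]
{q1, q2} --2--> {q0, q1}  [new]
{q0, q1} --0--> {q0, q1, q2, q3}  [seen]
{q0, q1} --1--> {q2}  [new]
{q0, q1} --2--> {q0, q1, q3}  [seen]
{q2} --0--> {q0, q3}  [new]
{q2} --1--> {q1, q2}  [seen]
{q2} --2--> ∅  [seen]
{q0, q3} --0--> {q0, q1, q2, q3}  [seen]
{q0, q3} --1--> {q0, q1, q2}  [seen]
{q0, q3} --2--> {q0, q1, q3}  [seen]
Reachable DFA states: {q0}, {q0, q1, q3}, ∅, {q0, q1, q2, q3}, {q0, q1, q2}, {q1, q2}, {q0, q1}, {q2}, {q0, q3}.

9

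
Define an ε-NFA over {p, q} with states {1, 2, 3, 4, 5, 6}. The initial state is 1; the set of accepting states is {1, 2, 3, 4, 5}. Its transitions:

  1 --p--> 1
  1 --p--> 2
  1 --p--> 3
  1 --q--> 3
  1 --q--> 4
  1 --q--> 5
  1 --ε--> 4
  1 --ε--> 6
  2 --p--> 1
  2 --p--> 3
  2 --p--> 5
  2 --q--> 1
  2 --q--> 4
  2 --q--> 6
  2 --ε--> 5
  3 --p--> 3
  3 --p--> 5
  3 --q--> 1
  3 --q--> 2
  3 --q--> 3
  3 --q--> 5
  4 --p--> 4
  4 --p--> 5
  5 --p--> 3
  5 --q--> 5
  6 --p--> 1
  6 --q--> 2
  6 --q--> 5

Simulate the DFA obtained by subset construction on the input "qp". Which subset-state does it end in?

Start: {1, 4, 6}.
δ(1,q) = {3, 4, 5}; δ(4,q) = ∅; δ(6,q) = {2, 5}.
Union: {2, 3, 4, 5}.
After q: {2, 3, 4, 5}.
δ(2,p) = {1, 3, 5}; δ(3,p) = {3, 5}; δ(4,p) = {4, 5}; δ(5,p) = {3}.
Union: {1, 3, 4, 5}.
ε-closure gives {1, 3, 4, 5, 6}.
After p: {1, 3, 4, 5, 6}.

{1, 3, 4, 5, 6}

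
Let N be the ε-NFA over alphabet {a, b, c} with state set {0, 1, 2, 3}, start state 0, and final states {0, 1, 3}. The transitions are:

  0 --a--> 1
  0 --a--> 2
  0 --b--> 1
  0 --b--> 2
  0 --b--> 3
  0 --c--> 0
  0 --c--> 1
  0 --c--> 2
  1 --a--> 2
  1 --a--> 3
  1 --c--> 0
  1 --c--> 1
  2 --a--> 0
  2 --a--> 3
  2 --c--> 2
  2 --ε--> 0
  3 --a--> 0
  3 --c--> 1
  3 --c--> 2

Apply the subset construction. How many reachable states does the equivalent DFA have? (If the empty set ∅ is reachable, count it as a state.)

Start state of the DFA: {0} (ε-closure of the NFA start).
{0} --a--> {0, 1, 2}  [new]
{0} --b--> {0, 1, 2, 3}  [new]
{0} --c--> {0, 1, 2}  [seen]
{0, 1, 2} --a--> {0, 1, 2, 3}  [seen]
{0, 1, 2} --b--> {0, 1, 2, 3}  [seen]
{0, 1, 2} --c--> {0, 1, 2}  [seen]
{0, 1, 2, 3} --a--> {0, 1, 2, 3}  [seen]
{0, 1, 2, 3} --b--> {0, 1, 2, 3}  [seen]
{0, 1, 2, 3} --c--> {0, 1, 2}  [seen]
Reachable DFA states: {0}, {0, 1, 2}, {0, 1, 2, 3}.

3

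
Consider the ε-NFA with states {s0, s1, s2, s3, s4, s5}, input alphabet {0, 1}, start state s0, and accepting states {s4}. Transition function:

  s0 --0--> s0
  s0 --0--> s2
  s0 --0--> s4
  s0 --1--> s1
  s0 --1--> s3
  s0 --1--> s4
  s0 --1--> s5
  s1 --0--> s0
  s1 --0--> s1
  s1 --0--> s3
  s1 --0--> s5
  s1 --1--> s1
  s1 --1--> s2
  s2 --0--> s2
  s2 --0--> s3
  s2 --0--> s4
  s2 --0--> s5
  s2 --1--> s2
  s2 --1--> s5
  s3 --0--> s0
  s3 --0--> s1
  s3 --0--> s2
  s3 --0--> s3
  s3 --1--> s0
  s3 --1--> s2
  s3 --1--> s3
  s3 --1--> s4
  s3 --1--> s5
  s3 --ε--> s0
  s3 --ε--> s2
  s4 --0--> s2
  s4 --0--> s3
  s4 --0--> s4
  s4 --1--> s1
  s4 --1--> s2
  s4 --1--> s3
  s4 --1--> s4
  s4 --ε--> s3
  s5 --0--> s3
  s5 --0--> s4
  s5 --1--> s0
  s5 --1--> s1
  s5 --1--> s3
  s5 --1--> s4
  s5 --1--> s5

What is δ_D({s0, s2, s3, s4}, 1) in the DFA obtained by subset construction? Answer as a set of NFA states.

δ(s0,1) = {s1, s3, s4, s5}; δ(s2,1) = {s2, s5}; δ(s3,1) = {s0, s2, s3, s4, s5}; δ(s4,1) = {s1, s2, s3, s4}.
Union: {s0, s1, s2, s3, s4, s5}.

{s0, s1, s2, s3, s4, s5}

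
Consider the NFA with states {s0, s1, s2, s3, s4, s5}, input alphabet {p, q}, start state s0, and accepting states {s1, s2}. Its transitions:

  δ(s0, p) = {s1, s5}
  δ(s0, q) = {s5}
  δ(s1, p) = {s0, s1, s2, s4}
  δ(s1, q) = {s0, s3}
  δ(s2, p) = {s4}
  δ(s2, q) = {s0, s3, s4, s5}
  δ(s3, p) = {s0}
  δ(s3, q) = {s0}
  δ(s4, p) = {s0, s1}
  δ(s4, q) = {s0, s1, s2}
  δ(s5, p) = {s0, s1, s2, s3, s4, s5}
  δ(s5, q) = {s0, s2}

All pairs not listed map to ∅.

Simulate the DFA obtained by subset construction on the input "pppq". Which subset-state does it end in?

{s0, s1, s2, s3, s4, s5}

Start: {s0}.
δ(s0,p) = {s1, s5}.
Union: {s1, s5}.
After p: {s1, s5}.
δ(s1,p) = {s0, s1, s2, s4}; δ(s5,p) = {s0, s1, s2, s3, s4, s5}.
Union: {s0, s1, s2, s3, s4, s5}.
After p: {s0, s1, s2, s3, s4, s5}.
δ(s0,p) = {s1, s5}; δ(s1,p) = {s0, s1, s2, s4}; δ(s2,p) = {s4}; δ(s3,p) = {s0}; δ(s4,p) = {s0, s1}; δ(s5,p) = {s0, s1, s2, s3, s4, s5}.
Union: {s0, s1, s2, s3, s4, s5}.
After p: {s0, s1, s2, s3, s4, s5}.
δ(s0,q) = {s5}; δ(s1,q) = {s0, s3}; δ(s2,q) = {s0, s3, s4, s5}; δ(s3,q) = {s0}; δ(s4,q) = {s0, s1, s2}; δ(s5,q) = {s0, s2}.
Union: {s0, s1, s2, s3, s4, s5}.
After q: {s0, s1, s2, s3, s4, s5}.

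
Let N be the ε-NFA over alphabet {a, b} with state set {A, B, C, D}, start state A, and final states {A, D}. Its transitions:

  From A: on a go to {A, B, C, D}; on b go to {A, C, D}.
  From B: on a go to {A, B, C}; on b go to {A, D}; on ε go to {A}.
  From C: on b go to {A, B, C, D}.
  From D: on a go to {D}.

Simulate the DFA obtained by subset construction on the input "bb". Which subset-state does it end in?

Start: {A}.
δ(A,b) = {A, C, D}.
Union: {A, C, D}.
After b: {A, C, D}.
δ(A,b) = {A, C, D}; δ(C,b) = {A, B, C, D}; δ(D,b) = ∅.
Union: {A, B, C, D}.
After b: {A, B, C, D}.

{A, B, C, D}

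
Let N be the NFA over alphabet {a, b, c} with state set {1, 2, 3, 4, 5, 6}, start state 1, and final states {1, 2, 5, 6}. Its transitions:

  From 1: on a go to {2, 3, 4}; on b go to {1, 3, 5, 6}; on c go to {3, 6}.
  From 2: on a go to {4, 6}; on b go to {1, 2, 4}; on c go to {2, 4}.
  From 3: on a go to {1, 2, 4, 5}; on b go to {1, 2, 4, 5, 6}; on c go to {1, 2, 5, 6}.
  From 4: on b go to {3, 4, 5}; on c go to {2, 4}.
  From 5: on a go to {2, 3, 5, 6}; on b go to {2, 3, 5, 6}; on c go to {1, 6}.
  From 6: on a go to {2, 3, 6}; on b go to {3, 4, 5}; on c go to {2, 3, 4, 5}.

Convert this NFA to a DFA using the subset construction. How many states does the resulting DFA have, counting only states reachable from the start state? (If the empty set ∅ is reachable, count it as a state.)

7

Start state of the DFA: {1}.
{1} --a--> {2, 3, 4}  [new]
{1} --b--> {1, 3, 5, 6}  [new]
{1} --c--> {3, 6}  [new]
{2, 3, 4} --a--> {1, 2, 4, 5, 6}  [new]
{2, 3, 4} --b--> {1, 2, 3, 4, 5, 6}  [new]
{2, 3, 4} --c--> {1, 2, 4, 5, 6}  [seen]
{1, 3, 5, 6} --a--> {1, 2, 3, 4, 5, 6}  [seen]
{1, 3, 5, 6} --b--> {1, 2, 3, 4, 5, 6}  [seen]
{1, 3, 5, 6} --c--> {1, 2, 3, 4, 5, 6}  [seen]
{3, 6} --a--> {1, 2, 3, 4, 5, 6}  [seen]
{3, 6} --b--> {1, 2, 3, 4, 5, 6}  [seen]
{3, 6} --c--> {1, 2, 3, 4, 5, 6}  [seen]
{1, 2, 4, 5, 6} --a--> {2, 3, 4, 5, 6}  [new]
{1, 2, 4, 5, 6} --b--> {1, 2, 3, 4, 5, 6}  [seen]
{1, 2, 4, 5, 6} --c--> {1, 2, 3, 4, 5, 6}  [seen]
{1, 2, 3, 4, 5, 6} --a--> {1, 2, 3, 4, 5, 6}  [seen]
{1, 2, 3, 4, 5, 6} --b--> {1, 2, 3, 4, 5, 6}  [seen]
{1, 2, 3, 4, 5, 6} --c--> {1, 2, 3, 4, 5, 6}  [seen]
{2, 3, 4, 5, 6} --a--> {1, 2, 3, 4, 5, 6}  [seen]
{2, 3, 4, 5, 6} --b--> {1, 2, 3, 4, 5, 6}  [seen]
{2, 3, 4, 5, 6} --c--> {1, 2, 3, 4, 5, 6}  [seen]
Reachable DFA states: {1}, {2, 3, 4}, {1, 3, 5, 6}, {3, 6}, {1, 2, 4, 5, 6}, {1, 2, 3, 4, 5, 6}, {2, 3, 4, 5, 6}.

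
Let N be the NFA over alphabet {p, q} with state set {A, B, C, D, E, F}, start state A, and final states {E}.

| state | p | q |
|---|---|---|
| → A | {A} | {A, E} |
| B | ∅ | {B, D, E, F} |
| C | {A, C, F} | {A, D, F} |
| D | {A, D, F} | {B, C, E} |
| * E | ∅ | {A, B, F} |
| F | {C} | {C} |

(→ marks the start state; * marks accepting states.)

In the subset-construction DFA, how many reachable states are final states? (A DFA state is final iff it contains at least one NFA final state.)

Start state of the DFA: {A}.
{A} --p--> {A}  [seen]
{A} --q--> {A, E}  [new]
{A, E} --p--> {A}  [seen]
{A, E} --q--> {A, B, E, F}  [new]
{A, B, E, F} --p--> {A, C}  [new]
{A, B, E, F} --q--> {A, B, C, D, E, F}  [new]
{A, C} --p--> {A, C, F}  [new]
{A, C} --q--> {A, D, E, F}  [new]
{A, B, C, D, E, F} --p--> {A, C, D, F}  [new]
{A, B, C, D, E, F} --q--> {A, B, C, D, E, F}  [seen]
{A, C, F} --p--> {A, C, F}  [seen]
{A, C, F} --q--> {A, C, D, E, F}  [new]
{A, D, E, F} --p--> {A, C, D, F}  [seen]
{A, D, E, F} --q--> {A, B, C, E, F}  [new]
{A, C, D, F} --p--> {A, C, D, F}  [seen]
{A, C, D, F} --q--> {A, B, C, D, E, F}  [seen]
{A, C, D, E, F} --p--> {A, C, D, F}  [seen]
{A, C, D, E, F} --q--> {A, B, C, D, E, F}  [seen]
{A, B, C, E, F} --p--> {A, C, F}  [seen]
{A, B, C, E, F} --q--> {A, B, C, D, E, F}  [seen]
Reachable DFA states: {A}, {A, E}, {A, B, E, F}, {A, C}, {A, B, C, D, E, F}, {A, C, F}, {A, D, E, F}, {A, C, D, F}, {A, C, D, E, F}, {A, B, C, E, F}.
Accepting DFA states (contain an NFA accepting state): {A, E}, {A, B, E, F}, {A, B, C, D, E, F}, {A, D, E, F}, {A, C, D, E, F}, {A, B, C, E, F}.

6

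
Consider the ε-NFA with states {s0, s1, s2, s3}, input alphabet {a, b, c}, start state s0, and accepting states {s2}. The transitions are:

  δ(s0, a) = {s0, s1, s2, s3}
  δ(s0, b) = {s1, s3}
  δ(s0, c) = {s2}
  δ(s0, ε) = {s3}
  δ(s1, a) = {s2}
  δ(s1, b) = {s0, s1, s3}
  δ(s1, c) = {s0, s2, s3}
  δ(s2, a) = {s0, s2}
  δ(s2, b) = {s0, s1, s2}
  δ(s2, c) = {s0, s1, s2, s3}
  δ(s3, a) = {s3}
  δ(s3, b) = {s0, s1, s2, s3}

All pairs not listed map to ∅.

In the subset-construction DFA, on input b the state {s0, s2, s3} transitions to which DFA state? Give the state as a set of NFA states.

{s0, s1, s2, s3}

δ(s0,b) = {s1, s3}; δ(s2,b) = {s0, s1, s2}; δ(s3,b) = {s0, s1, s2, s3}.
Union: {s0, s1, s2, s3}.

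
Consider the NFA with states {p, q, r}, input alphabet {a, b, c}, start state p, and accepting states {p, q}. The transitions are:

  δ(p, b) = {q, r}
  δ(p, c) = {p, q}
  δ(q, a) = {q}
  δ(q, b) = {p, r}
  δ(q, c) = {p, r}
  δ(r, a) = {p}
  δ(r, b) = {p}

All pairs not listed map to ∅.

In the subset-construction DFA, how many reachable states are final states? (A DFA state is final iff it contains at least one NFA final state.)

6

Start state of the DFA: {p}.
{p} --a--> ∅  [new]
{p} --b--> {q, r}  [new]
{p} --c--> {p, q}  [new]
∅ --a--> ∅  [seen]
∅ --b--> ∅  [seen]
∅ --c--> ∅  [seen]
{q, r} --a--> {p, q}  [seen]
{q, r} --b--> {p, r}  [new]
{q, r} --c--> {p, r}  [seen]
{p, q} --a--> {q}  [new]
{p, q} --b--> {p, q, r}  [new]
{p, q} --c--> {p, q, r}  [seen]
{p, r} --a--> {p}  [seen]
{p, r} --b--> {p, q, r}  [seen]
{p, r} --c--> {p, q}  [seen]
{q} --a--> {q}  [seen]
{q} --b--> {p, r}  [seen]
{q} --c--> {p, r}  [seen]
{p, q, r} --a--> {p, q}  [seen]
{p, q, r} --b--> {p, q, r}  [seen]
{p, q, r} --c--> {p, q, r}  [seen]
Reachable DFA states: {p}, ∅, {q, r}, {p, q}, {p, r}, {q}, {p, q, r}.
Accepting DFA states (contain an NFA accepting state): {p}, {q, r}, {p, q}, {p, r}, {q}, {p, q, r}.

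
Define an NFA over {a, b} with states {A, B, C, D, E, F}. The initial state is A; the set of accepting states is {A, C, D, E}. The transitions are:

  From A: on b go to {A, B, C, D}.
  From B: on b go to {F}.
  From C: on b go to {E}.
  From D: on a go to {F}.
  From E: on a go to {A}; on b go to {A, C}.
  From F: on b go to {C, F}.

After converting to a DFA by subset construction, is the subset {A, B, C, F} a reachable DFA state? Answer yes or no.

Start state of the DFA: {A}.
{A} --a--> ∅  [new]
{A} --b--> {A, B, C, D}  [new]
∅ --a--> ∅  [seen]
∅ --b--> ∅  [seen]
{A, B, C, D} --a--> {F}  [new]
{A, B, C, D} --b--> {A, B, C, D, E, F}  [new]
{F} --a--> ∅  [seen]
{F} --b--> {C, F}  [new]
{A, B, C, D, E, F} --a--> {A, F}  [new]
{A, B, C, D, E, F} --b--> {A, B, C, D, E, F}  [seen]
{C, F} --a--> ∅  [seen]
{C, F} --b--> {C, E, F}  [new]
{A, F} --a--> ∅  [seen]
{A, F} --b--> {A, B, C, D, F}  [new]
{C, E, F} --a--> {A}  [seen]
{C, E, F} --b--> {A, C, E, F}  [new]
{A, B, C, D, F} --a--> {F}  [seen]
{A, B, C, D, F} --b--> {A, B, C, D, E, F}  [seen]
{A, C, E, F} --a--> {A}  [seen]
{A, C, E, F} --b--> {A, B, C, D, E, F}  [seen]
Reachable DFA states: {A}, ∅, {A, B, C, D}, {F}, {A, B, C, D, E, F}, {C, F}, {A, F}, {C, E, F}, {A, B, C, D, F}, {A, C, E, F}.
{A, B, C, F} is not among them.

no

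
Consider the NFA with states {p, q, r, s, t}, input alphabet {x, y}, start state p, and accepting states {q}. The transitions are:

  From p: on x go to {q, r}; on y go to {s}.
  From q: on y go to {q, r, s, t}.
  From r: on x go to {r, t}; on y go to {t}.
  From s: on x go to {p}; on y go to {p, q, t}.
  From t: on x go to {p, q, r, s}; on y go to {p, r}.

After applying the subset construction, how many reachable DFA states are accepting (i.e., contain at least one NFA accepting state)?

Start state of the DFA: {p}.
{p} --x--> {q, r}  [new]
{p} --y--> {s}  [new]
{q, r} --x--> {r, t}  [new]
{q, r} --y--> {q, r, s, t}  [new]
{s} --x--> {p}  [seen]
{s} --y--> {p, q, t}  [new]
{r, t} --x--> {p, q, r, s, t}  [new]
{r, t} --y--> {p, r, t}  [new]
{q, r, s, t} --x--> {p, q, r, s, t}  [seen]
{q, r, s, t} --y--> {p, q, r, s, t}  [seen]
{p, q, t} --x--> {p, q, r, s}  [new]
{p, q, t} --y--> {p, q, r, s, t}  [seen]
{p, q, r, s, t} --x--> {p, q, r, s, t}  [seen]
{p, q, r, s, t} --y--> {p, q, r, s, t}  [seen]
{p, r, t} --x--> {p, q, r, s, t}  [seen]
{p, r, t} --y--> {p, r, s, t}  [new]
{p, q, r, s} --x--> {p, q, r, t}  [new]
{p, q, r, s} --y--> {p, q, r, s, t}  [seen]
{p, r, s, t} --x--> {p, q, r, s, t}  [seen]
{p, r, s, t} --y--> {p, q, r, s, t}  [seen]
{p, q, r, t} --x--> {p, q, r, s, t}  [seen]
{p, q, r, t} --y--> {p, q, r, s, t}  [seen]
Reachable DFA states: {p}, {q, r}, {s}, {r, t}, {q, r, s, t}, {p, q, t}, {p, q, r, s, t}, {p, r, t}, {p, q, r, s}, {p, r, s, t}, {p, q, r, t}.
Accepting DFA states (contain an NFA accepting state): {q, r}, {q, r, s, t}, {p, q, t}, {p, q, r, s, t}, {p, q, r, s}, {p, q, r, t}.

6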